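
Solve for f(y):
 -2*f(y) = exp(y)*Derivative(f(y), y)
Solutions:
 f(y) = C1*exp(2*exp(-y))


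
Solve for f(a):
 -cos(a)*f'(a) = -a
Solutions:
 f(a) = C1 + Integral(a/cos(a), a)


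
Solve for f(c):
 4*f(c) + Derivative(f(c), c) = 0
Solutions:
 f(c) = C1*exp(-4*c)


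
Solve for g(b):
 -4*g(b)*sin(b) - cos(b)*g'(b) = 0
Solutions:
 g(b) = C1*cos(b)^4


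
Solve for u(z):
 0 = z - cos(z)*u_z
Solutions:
 u(z) = C1 + Integral(z/cos(z), z)


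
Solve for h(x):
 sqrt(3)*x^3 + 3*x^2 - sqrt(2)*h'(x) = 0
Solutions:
 h(x) = C1 + sqrt(6)*x^4/8 + sqrt(2)*x^3/2


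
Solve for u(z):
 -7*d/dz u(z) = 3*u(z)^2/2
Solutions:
 u(z) = 14/(C1 + 3*z)


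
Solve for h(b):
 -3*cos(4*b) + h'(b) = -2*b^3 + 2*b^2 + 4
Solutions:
 h(b) = C1 - b^4/2 + 2*b^3/3 + 4*b + 3*sin(4*b)/4


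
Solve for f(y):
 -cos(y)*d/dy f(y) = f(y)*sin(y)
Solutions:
 f(y) = C1*cos(y)


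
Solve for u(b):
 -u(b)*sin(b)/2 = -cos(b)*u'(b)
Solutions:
 u(b) = C1/sqrt(cos(b))


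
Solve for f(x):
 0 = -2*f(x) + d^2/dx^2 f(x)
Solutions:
 f(x) = C1*exp(-sqrt(2)*x) + C2*exp(sqrt(2)*x)


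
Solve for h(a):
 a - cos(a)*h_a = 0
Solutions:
 h(a) = C1 + Integral(a/cos(a), a)


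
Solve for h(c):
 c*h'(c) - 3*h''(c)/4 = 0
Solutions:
 h(c) = C1 + C2*erfi(sqrt(6)*c/3)


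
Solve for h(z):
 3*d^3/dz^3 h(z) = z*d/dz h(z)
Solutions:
 h(z) = C1 + Integral(C2*airyai(3^(2/3)*z/3) + C3*airybi(3^(2/3)*z/3), z)


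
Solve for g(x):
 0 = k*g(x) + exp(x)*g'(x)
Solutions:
 g(x) = C1*exp(k*exp(-x))


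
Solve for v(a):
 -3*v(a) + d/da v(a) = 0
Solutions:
 v(a) = C1*exp(3*a)


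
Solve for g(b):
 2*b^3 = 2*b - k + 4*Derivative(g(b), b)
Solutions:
 g(b) = C1 + b^4/8 - b^2/4 + b*k/4


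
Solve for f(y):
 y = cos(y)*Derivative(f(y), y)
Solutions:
 f(y) = C1 + Integral(y/cos(y), y)


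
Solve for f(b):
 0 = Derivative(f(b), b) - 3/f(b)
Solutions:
 f(b) = -sqrt(C1 + 6*b)
 f(b) = sqrt(C1 + 6*b)


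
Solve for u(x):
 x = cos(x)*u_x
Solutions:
 u(x) = C1 + Integral(x/cos(x), x)


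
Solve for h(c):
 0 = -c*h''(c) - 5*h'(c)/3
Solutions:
 h(c) = C1 + C2/c^(2/3)


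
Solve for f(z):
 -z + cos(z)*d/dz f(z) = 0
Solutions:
 f(z) = C1 + Integral(z/cos(z), z)


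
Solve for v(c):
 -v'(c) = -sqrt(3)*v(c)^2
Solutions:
 v(c) = -1/(C1 + sqrt(3)*c)


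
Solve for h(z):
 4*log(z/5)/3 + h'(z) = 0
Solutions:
 h(z) = C1 - 4*z*log(z)/3 + 4*z/3 + 4*z*log(5)/3


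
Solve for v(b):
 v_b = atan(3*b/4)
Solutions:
 v(b) = C1 + b*atan(3*b/4) - 2*log(9*b^2 + 16)/3


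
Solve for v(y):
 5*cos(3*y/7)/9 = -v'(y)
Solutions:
 v(y) = C1 - 35*sin(3*y/7)/27


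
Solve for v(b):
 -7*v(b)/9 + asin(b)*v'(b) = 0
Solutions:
 v(b) = C1*exp(7*Integral(1/asin(b), b)/9)


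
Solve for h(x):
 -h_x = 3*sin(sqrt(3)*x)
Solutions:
 h(x) = C1 + sqrt(3)*cos(sqrt(3)*x)


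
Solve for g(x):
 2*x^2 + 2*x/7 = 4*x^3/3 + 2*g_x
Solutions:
 g(x) = C1 - x^4/6 + x^3/3 + x^2/14


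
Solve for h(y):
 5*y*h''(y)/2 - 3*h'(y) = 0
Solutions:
 h(y) = C1 + C2*y^(11/5)


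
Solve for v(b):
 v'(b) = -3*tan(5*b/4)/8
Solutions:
 v(b) = C1 + 3*log(cos(5*b/4))/10


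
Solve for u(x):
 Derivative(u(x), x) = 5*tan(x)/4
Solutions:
 u(x) = C1 - 5*log(cos(x))/4


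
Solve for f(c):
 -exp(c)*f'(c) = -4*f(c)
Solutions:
 f(c) = C1*exp(-4*exp(-c))


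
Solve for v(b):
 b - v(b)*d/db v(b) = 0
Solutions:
 v(b) = -sqrt(C1 + b^2)
 v(b) = sqrt(C1 + b^2)


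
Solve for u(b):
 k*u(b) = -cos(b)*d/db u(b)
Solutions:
 u(b) = C1*exp(k*(log(sin(b) - 1) - log(sin(b) + 1))/2)


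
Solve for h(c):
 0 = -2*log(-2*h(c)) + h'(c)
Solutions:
 -Integral(1/(log(-_y) + log(2)), (_y, h(c)))/2 = C1 - c


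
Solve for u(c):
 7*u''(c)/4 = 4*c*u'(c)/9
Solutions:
 u(c) = C1 + C2*erfi(2*sqrt(14)*c/21)


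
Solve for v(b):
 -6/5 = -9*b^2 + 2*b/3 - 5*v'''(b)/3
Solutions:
 v(b) = C1 + C2*b + C3*b^2 - 9*b^5/100 + b^4/60 + 3*b^3/25


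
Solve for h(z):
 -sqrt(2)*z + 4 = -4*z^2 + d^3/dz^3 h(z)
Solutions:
 h(z) = C1 + C2*z + C3*z^2 + z^5/15 - sqrt(2)*z^4/24 + 2*z^3/3


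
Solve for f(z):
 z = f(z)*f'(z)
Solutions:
 f(z) = -sqrt(C1 + z^2)
 f(z) = sqrt(C1 + z^2)


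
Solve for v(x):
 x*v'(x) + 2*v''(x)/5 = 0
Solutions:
 v(x) = C1 + C2*erf(sqrt(5)*x/2)


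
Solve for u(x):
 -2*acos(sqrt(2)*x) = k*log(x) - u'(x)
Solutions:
 u(x) = C1 + k*x*(log(x) - 1) + 2*x*acos(sqrt(2)*x) - sqrt(2)*sqrt(1 - 2*x^2)


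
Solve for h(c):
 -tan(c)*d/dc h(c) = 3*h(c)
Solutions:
 h(c) = C1/sin(c)^3


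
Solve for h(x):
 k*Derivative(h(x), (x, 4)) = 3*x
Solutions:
 h(x) = C1 + C2*x + C3*x^2 + C4*x^3 + x^5/(40*k)


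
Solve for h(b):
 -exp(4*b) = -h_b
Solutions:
 h(b) = C1 + exp(4*b)/4


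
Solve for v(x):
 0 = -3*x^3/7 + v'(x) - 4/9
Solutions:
 v(x) = C1 + 3*x^4/28 + 4*x/9


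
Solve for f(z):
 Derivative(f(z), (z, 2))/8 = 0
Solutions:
 f(z) = C1 + C2*z


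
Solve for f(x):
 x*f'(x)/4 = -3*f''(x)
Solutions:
 f(x) = C1 + C2*erf(sqrt(6)*x/12)


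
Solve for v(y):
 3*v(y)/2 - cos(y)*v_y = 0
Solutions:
 v(y) = C1*(sin(y) + 1)^(3/4)/(sin(y) - 1)^(3/4)


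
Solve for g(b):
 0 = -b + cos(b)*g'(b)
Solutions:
 g(b) = C1 + Integral(b/cos(b), b)


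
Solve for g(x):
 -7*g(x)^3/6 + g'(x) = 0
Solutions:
 g(x) = -sqrt(3)*sqrt(-1/(C1 + 7*x))
 g(x) = sqrt(3)*sqrt(-1/(C1 + 7*x))


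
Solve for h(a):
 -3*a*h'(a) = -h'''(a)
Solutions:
 h(a) = C1 + Integral(C2*airyai(3^(1/3)*a) + C3*airybi(3^(1/3)*a), a)


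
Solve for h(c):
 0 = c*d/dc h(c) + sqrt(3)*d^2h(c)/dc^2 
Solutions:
 h(c) = C1 + C2*erf(sqrt(2)*3^(3/4)*c/6)


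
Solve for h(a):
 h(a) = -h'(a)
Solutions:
 h(a) = C1*exp(-a)


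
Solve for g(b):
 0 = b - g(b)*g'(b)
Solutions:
 g(b) = -sqrt(C1 + b^2)
 g(b) = sqrt(C1 + b^2)


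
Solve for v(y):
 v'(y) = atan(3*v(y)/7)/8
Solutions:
 Integral(1/atan(3*_y/7), (_y, v(y))) = C1 + y/8


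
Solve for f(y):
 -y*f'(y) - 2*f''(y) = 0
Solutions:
 f(y) = C1 + C2*erf(y/2)


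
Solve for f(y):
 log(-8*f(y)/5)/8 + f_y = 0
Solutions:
 8*Integral(1/(log(-_y) - log(5) + 3*log(2)), (_y, f(y))) = C1 - y


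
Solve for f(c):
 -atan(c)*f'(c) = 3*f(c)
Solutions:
 f(c) = C1*exp(-3*Integral(1/atan(c), c))


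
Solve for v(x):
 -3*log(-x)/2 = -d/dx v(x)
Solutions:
 v(x) = C1 + 3*x*log(-x)/2 - 3*x/2


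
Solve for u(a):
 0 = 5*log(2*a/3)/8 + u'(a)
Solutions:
 u(a) = C1 - 5*a*log(a)/8 - 5*a*log(2)/8 + 5*a/8 + 5*a*log(3)/8


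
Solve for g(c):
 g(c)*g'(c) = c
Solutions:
 g(c) = -sqrt(C1 + c^2)
 g(c) = sqrt(C1 + c^2)


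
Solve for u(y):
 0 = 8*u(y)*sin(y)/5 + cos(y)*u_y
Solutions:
 u(y) = C1*cos(y)^(8/5)


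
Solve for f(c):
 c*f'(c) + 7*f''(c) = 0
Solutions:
 f(c) = C1 + C2*erf(sqrt(14)*c/14)


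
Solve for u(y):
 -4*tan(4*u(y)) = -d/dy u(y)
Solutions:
 u(y) = -asin(C1*exp(16*y))/4 + pi/4
 u(y) = asin(C1*exp(16*y))/4


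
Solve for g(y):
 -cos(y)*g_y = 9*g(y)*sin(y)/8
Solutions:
 g(y) = C1*cos(y)^(9/8)


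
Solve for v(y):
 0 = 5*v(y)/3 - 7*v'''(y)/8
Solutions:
 v(y) = C3*exp(2*21^(2/3)*5^(1/3)*y/21) + (C1*sin(3^(1/6)*5^(1/3)*7^(2/3)*y/7) + C2*cos(3^(1/6)*5^(1/3)*7^(2/3)*y/7))*exp(-21^(2/3)*5^(1/3)*y/21)


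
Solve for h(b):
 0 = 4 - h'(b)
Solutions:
 h(b) = C1 + 4*b


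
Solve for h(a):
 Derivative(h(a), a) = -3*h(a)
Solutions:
 h(a) = C1*exp(-3*a)


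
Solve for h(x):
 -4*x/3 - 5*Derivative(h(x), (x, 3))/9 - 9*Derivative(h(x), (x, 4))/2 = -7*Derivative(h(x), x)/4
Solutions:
 h(x) = C1 + C2*exp(-x*(200*2^(2/3)/(729*sqrt(234197481) + 11156261)^(1/3) + 40 + 2^(1/3)*(729*sqrt(234197481) + 11156261)^(1/3))/972)*sin(2^(1/3)*sqrt(3)*x*(-(729*sqrt(234197481) + 11156261)^(1/3) + 200*2^(1/3)/(729*sqrt(234197481) + 11156261)^(1/3))/972) + C3*exp(-x*(200*2^(2/3)/(729*sqrt(234197481) + 11156261)^(1/3) + 40 + 2^(1/3)*(729*sqrt(234197481) + 11156261)^(1/3))/972)*cos(2^(1/3)*sqrt(3)*x*(-(729*sqrt(234197481) + 11156261)^(1/3) + 200*2^(1/3)/(729*sqrt(234197481) + 11156261)^(1/3))/972) + C4*exp(x*(-20 + 200*2^(2/3)/(729*sqrt(234197481) + 11156261)^(1/3) + 2^(1/3)*(729*sqrt(234197481) + 11156261)^(1/3))/486) + 8*x^2/21


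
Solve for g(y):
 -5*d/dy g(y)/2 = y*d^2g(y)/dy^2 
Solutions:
 g(y) = C1 + C2/y^(3/2)


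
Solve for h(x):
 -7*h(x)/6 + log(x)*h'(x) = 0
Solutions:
 h(x) = C1*exp(7*li(x)/6)


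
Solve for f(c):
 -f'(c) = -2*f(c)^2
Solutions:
 f(c) = -1/(C1 + 2*c)


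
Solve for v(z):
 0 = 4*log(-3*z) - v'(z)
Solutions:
 v(z) = C1 + 4*z*log(-z) + 4*z*(-1 + log(3))


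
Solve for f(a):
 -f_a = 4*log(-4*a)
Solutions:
 f(a) = C1 - 4*a*log(-a) + 4*a*(1 - 2*log(2))


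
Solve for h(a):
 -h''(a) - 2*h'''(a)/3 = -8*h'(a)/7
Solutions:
 h(a) = C1 + C2*exp(a*(-21 + sqrt(1785))/28) + C3*exp(-a*(21 + sqrt(1785))/28)


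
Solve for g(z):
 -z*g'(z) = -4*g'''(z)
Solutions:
 g(z) = C1 + Integral(C2*airyai(2^(1/3)*z/2) + C3*airybi(2^(1/3)*z/2), z)


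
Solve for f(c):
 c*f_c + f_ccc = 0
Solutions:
 f(c) = C1 + Integral(C2*airyai(-c) + C3*airybi(-c), c)


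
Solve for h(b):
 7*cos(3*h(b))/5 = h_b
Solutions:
 -7*b/5 - log(sin(3*h(b)) - 1)/6 + log(sin(3*h(b)) + 1)/6 = C1


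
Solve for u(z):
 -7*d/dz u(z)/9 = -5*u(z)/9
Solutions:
 u(z) = C1*exp(5*z/7)


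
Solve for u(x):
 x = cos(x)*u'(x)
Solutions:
 u(x) = C1 + Integral(x/cos(x), x)


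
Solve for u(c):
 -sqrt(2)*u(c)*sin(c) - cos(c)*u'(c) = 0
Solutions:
 u(c) = C1*cos(c)^(sqrt(2))


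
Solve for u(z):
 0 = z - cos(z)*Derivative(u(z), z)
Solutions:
 u(z) = C1 + Integral(z/cos(z), z)


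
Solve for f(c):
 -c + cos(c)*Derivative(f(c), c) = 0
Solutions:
 f(c) = C1 + Integral(c/cos(c), c)


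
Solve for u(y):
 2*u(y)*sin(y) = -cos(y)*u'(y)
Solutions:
 u(y) = C1*cos(y)^2


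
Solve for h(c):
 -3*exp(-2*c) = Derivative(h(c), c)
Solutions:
 h(c) = C1 + 3*exp(-2*c)/2


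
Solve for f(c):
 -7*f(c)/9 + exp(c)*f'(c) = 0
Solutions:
 f(c) = C1*exp(-7*exp(-c)/9)


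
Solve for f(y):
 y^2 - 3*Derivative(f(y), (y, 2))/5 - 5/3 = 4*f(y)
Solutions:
 f(y) = C1*sin(2*sqrt(15)*y/3) + C2*cos(2*sqrt(15)*y/3) + y^2/4 - 59/120


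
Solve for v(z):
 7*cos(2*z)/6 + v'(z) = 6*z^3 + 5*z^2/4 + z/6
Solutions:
 v(z) = C1 + 3*z^4/2 + 5*z^3/12 + z^2/12 - 7*sin(2*z)/12


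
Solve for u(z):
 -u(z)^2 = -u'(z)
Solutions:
 u(z) = -1/(C1 + z)


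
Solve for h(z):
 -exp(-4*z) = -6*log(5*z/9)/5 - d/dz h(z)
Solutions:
 h(z) = C1 - 6*z*log(z)/5 + 6*z*(-log(5) + 1 + 2*log(3))/5 - exp(-4*z)/4


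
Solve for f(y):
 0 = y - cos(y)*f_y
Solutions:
 f(y) = C1 + Integral(y/cos(y), y)


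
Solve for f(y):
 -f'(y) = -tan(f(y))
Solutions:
 f(y) = pi - asin(C1*exp(y))
 f(y) = asin(C1*exp(y))


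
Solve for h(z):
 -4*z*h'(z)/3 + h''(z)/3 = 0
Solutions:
 h(z) = C1 + C2*erfi(sqrt(2)*z)


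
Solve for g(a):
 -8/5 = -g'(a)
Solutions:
 g(a) = C1 + 8*a/5


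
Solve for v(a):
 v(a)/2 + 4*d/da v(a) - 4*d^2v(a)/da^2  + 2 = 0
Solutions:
 v(a) = C1*exp(a*(2 - sqrt(6))/4) + C2*exp(a*(2 + sqrt(6))/4) - 4


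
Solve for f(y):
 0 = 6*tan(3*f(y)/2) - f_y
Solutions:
 f(y) = -2*asin(C1*exp(9*y))/3 + 2*pi/3
 f(y) = 2*asin(C1*exp(9*y))/3


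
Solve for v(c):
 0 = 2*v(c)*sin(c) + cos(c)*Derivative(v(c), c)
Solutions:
 v(c) = C1*cos(c)^2


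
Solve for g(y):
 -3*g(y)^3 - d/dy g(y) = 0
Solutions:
 g(y) = -sqrt(2)*sqrt(-1/(C1 - 3*y))/2
 g(y) = sqrt(2)*sqrt(-1/(C1 - 3*y))/2


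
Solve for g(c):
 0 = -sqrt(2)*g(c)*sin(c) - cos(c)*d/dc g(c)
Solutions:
 g(c) = C1*cos(c)^(sqrt(2))


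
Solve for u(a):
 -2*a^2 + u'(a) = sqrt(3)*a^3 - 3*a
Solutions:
 u(a) = C1 + sqrt(3)*a^4/4 + 2*a^3/3 - 3*a^2/2


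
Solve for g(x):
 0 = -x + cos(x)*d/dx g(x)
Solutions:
 g(x) = C1 + Integral(x/cos(x), x)


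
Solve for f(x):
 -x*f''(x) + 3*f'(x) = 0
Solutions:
 f(x) = C1 + C2*x^4


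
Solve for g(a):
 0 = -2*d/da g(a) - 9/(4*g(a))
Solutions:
 g(a) = -sqrt(C1 - 9*a)/2
 g(a) = sqrt(C1 - 9*a)/2


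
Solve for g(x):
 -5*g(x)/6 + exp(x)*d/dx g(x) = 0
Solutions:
 g(x) = C1*exp(-5*exp(-x)/6)


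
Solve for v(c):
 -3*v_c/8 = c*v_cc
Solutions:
 v(c) = C1 + C2*c^(5/8)


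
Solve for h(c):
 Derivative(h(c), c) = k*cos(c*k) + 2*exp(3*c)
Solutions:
 h(c) = C1 + 2*exp(3*c)/3 + sin(c*k)


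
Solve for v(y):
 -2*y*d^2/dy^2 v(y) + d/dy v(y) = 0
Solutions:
 v(y) = C1 + C2*y^(3/2)


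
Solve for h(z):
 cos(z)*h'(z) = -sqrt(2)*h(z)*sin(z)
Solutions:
 h(z) = C1*cos(z)^(sqrt(2))


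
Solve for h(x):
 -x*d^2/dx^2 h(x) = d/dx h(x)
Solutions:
 h(x) = C1 + C2*log(x)


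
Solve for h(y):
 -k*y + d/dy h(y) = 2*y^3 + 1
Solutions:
 h(y) = C1 + k*y^2/2 + y^4/2 + y


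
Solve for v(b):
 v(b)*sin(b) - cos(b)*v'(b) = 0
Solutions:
 v(b) = C1/cos(b)


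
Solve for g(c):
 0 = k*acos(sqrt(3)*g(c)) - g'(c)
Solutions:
 Integral(1/acos(sqrt(3)*_y), (_y, g(c))) = C1 + c*k


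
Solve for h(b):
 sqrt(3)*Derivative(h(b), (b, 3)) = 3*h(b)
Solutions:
 h(b) = C3*exp(3^(1/6)*b) + (C1*sin(3^(2/3)*b/2) + C2*cos(3^(2/3)*b/2))*exp(-3^(1/6)*b/2)


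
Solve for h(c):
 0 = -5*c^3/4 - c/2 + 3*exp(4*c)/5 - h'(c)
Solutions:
 h(c) = C1 - 5*c^4/16 - c^2/4 + 3*exp(4*c)/20


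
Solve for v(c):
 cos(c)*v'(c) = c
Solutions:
 v(c) = C1 + Integral(c/cos(c), c)


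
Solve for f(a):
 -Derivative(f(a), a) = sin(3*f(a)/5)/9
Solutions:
 a/9 + 5*log(cos(3*f(a)/5) - 1)/6 - 5*log(cos(3*f(a)/5) + 1)/6 = C1


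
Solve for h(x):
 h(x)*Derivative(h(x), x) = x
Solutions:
 h(x) = -sqrt(C1 + x^2)
 h(x) = sqrt(C1 + x^2)


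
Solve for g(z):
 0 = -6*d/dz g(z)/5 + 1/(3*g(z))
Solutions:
 g(z) = -sqrt(C1 + 5*z)/3
 g(z) = sqrt(C1 + 5*z)/3


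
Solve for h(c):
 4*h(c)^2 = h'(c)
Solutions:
 h(c) = -1/(C1 + 4*c)


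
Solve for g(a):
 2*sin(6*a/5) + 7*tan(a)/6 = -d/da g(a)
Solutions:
 g(a) = C1 + 7*log(cos(a))/6 + 5*cos(6*a/5)/3


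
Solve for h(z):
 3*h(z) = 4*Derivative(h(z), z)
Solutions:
 h(z) = C1*exp(3*z/4)


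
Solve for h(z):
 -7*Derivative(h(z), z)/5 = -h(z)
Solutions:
 h(z) = C1*exp(5*z/7)


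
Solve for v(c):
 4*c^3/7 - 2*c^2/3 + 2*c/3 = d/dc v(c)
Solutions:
 v(c) = C1 + c^4/7 - 2*c^3/9 + c^2/3


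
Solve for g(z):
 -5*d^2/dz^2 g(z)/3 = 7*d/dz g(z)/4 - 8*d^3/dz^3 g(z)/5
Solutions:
 g(z) = C1 + C2*exp(z*(25 - sqrt(3145))/48) + C3*exp(z*(25 + sqrt(3145))/48)


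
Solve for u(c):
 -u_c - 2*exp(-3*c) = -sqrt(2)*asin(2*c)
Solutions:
 u(c) = C1 + sqrt(2)*c*asin(2*c) + sqrt(2)*sqrt(1 - 4*c^2)/2 + 2*exp(-3*c)/3


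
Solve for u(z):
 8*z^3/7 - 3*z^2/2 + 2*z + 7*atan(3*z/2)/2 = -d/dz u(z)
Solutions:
 u(z) = C1 - 2*z^4/7 + z^3/2 - z^2 - 7*z*atan(3*z/2)/2 + 7*log(9*z^2 + 4)/6


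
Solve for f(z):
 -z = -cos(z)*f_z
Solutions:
 f(z) = C1 + Integral(z/cos(z), z)


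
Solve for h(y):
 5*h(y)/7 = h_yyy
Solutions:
 h(y) = C3*exp(5^(1/3)*7^(2/3)*y/7) + (C1*sin(sqrt(3)*5^(1/3)*7^(2/3)*y/14) + C2*cos(sqrt(3)*5^(1/3)*7^(2/3)*y/14))*exp(-5^(1/3)*7^(2/3)*y/14)


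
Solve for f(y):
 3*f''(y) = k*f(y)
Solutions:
 f(y) = C1*exp(-sqrt(3)*sqrt(k)*y/3) + C2*exp(sqrt(3)*sqrt(k)*y/3)


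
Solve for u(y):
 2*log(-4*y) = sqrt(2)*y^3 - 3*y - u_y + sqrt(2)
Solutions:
 u(y) = C1 + sqrt(2)*y^4/4 - 3*y^2/2 - 2*y*log(-y) + y*(-4*log(2) + sqrt(2) + 2)


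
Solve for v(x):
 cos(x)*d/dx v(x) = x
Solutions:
 v(x) = C1 + Integral(x/cos(x), x)


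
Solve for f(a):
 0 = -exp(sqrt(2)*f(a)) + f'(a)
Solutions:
 f(a) = sqrt(2)*(2*log(-1/(C1 + a)) - log(2))/4


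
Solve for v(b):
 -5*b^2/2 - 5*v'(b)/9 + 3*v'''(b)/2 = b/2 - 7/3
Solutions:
 v(b) = C1 + C2*exp(-sqrt(30)*b/9) + C3*exp(sqrt(30)*b/9) - 3*b^3/2 - 9*b^2/20 - 201*b/10


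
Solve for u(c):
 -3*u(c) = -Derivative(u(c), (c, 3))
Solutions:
 u(c) = C3*exp(3^(1/3)*c) + (C1*sin(3^(5/6)*c/2) + C2*cos(3^(5/6)*c/2))*exp(-3^(1/3)*c/2)


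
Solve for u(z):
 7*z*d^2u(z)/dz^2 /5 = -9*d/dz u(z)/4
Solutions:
 u(z) = C1 + C2/z^(17/28)


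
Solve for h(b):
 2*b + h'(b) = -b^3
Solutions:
 h(b) = C1 - b^4/4 - b^2


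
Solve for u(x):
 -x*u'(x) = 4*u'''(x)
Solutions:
 u(x) = C1 + Integral(C2*airyai(-2^(1/3)*x/2) + C3*airybi(-2^(1/3)*x/2), x)


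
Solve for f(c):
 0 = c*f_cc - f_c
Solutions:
 f(c) = C1 + C2*c^2


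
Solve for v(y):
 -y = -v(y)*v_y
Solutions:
 v(y) = -sqrt(C1 + y^2)
 v(y) = sqrt(C1 + y^2)


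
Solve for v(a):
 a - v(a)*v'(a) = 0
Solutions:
 v(a) = -sqrt(C1 + a^2)
 v(a) = sqrt(C1 + a^2)


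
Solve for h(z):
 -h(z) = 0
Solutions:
 h(z) = 0


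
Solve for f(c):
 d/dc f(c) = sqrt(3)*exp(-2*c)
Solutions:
 f(c) = C1 - sqrt(3)*exp(-2*c)/2


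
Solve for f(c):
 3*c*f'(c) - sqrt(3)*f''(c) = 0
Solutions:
 f(c) = C1 + C2*erfi(sqrt(2)*3^(1/4)*c/2)


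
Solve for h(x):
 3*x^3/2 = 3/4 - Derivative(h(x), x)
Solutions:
 h(x) = C1 - 3*x^4/8 + 3*x/4


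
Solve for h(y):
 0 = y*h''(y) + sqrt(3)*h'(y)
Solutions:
 h(y) = C1 + C2*y^(1 - sqrt(3))


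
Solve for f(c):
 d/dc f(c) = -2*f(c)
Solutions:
 f(c) = C1*exp(-2*c)


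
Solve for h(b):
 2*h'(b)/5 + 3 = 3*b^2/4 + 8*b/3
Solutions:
 h(b) = C1 + 5*b^3/8 + 10*b^2/3 - 15*b/2


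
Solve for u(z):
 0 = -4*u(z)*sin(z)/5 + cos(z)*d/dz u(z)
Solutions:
 u(z) = C1/cos(z)^(4/5)


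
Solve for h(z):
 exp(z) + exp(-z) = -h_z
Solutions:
 h(z) = C1 - 2*sinh(z)


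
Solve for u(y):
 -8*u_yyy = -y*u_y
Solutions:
 u(y) = C1 + Integral(C2*airyai(y/2) + C3*airybi(y/2), y)


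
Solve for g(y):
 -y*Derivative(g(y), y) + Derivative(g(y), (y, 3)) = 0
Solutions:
 g(y) = C1 + Integral(C2*airyai(y) + C3*airybi(y), y)


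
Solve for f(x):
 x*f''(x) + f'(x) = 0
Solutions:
 f(x) = C1 + C2*log(x)


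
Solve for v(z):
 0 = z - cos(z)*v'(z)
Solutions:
 v(z) = C1 + Integral(z/cos(z), z)


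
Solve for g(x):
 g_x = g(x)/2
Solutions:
 g(x) = C1*exp(x/2)


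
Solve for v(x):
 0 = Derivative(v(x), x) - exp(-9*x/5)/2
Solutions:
 v(x) = C1 - 5*exp(-9*x/5)/18


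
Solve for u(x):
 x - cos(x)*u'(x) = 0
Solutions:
 u(x) = C1 + Integral(x/cos(x), x)


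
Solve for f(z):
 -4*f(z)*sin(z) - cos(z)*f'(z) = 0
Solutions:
 f(z) = C1*cos(z)^4


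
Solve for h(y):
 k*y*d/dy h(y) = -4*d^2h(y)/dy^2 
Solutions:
 h(y) = Piecewise((-sqrt(2)*sqrt(pi)*C1*erf(sqrt(2)*sqrt(k)*y/4)/sqrt(k) - C2, (k > 0) | (k < 0)), (-C1*y - C2, True))


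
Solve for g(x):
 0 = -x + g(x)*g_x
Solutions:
 g(x) = -sqrt(C1 + x^2)
 g(x) = sqrt(C1 + x^2)


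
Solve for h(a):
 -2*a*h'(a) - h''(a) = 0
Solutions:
 h(a) = C1 + C2*erf(a)


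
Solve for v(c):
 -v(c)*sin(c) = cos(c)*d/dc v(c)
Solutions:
 v(c) = C1*cos(c)


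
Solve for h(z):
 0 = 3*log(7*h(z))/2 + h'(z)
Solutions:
 2*Integral(1/(log(_y) + log(7)), (_y, h(z)))/3 = C1 - z


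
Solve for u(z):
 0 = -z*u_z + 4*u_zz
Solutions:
 u(z) = C1 + C2*erfi(sqrt(2)*z/4)


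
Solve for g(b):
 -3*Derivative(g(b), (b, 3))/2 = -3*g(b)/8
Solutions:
 g(b) = C3*exp(2^(1/3)*b/2) + (C1*sin(2^(1/3)*sqrt(3)*b/4) + C2*cos(2^(1/3)*sqrt(3)*b/4))*exp(-2^(1/3)*b/4)


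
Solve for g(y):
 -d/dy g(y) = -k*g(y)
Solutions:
 g(y) = C1*exp(k*y)


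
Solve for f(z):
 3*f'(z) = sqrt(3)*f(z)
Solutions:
 f(z) = C1*exp(sqrt(3)*z/3)


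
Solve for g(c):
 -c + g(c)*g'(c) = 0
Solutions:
 g(c) = -sqrt(C1 + c^2)
 g(c) = sqrt(C1 + c^2)


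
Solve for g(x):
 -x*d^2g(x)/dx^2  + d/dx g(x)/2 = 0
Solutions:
 g(x) = C1 + C2*x^(3/2)


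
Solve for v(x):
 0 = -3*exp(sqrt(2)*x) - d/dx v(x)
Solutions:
 v(x) = C1 - 3*sqrt(2)*exp(sqrt(2)*x)/2


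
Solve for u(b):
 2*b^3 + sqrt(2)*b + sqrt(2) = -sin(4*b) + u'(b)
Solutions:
 u(b) = C1 + b^4/2 + sqrt(2)*b^2/2 + sqrt(2)*b - cos(4*b)/4


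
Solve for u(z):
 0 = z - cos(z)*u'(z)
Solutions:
 u(z) = C1 + Integral(z/cos(z), z)


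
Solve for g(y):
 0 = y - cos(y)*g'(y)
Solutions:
 g(y) = C1 + Integral(y/cos(y), y)


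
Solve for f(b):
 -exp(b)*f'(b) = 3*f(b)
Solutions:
 f(b) = C1*exp(3*exp(-b))


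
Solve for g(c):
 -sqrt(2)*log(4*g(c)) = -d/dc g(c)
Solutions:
 -sqrt(2)*Integral(1/(log(_y) + 2*log(2)), (_y, g(c)))/2 = C1 - c


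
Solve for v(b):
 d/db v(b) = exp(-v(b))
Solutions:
 v(b) = log(C1 + b)


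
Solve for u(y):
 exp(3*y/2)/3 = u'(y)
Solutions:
 u(y) = C1 + 2*exp(3*y/2)/9


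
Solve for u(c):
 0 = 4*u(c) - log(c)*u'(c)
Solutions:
 u(c) = C1*exp(4*li(c))


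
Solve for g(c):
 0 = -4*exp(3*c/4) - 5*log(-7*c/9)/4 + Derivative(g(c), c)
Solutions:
 g(c) = C1 + 5*c*log(-c)/4 + 5*c*(-2*log(3) - 1 + log(7))/4 + 16*exp(3*c/4)/3


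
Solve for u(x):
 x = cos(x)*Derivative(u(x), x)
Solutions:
 u(x) = C1 + Integral(x/cos(x), x)


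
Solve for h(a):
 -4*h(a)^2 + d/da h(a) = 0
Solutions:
 h(a) = -1/(C1 + 4*a)


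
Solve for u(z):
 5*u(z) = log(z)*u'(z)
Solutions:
 u(z) = C1*exp(5*li(z))


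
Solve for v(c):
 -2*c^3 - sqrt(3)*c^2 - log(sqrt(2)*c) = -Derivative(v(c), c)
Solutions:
 v(c) = C1 + c^4/2 + sqrt(3)*c^3/3 + c*log(c) - c + c*log(2)/2


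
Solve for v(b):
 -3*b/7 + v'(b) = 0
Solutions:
 v(b) = C1 + 3*b^2/14


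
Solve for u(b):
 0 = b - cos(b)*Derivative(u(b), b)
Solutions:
 u(b) = C1 + Integral(b/cos(b), b)


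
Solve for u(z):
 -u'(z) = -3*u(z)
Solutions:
 u(z) = C1*exp(3*z)


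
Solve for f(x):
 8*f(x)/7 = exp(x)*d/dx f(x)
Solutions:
 f(x) = C1*exp(-8*exp(-x)/7)


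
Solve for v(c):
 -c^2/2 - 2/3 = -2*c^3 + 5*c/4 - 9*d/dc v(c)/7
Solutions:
 v(c) = C1 - 7*c^4/18 + 7*c^3/54 + 35*c^2/72 + 14*c/27


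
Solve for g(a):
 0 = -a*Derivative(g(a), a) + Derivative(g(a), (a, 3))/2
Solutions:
 g(a) = C1 + Integral(C2*airyai(2^(1/3)*a) + C3*airybi(2^(1/3)*a), a)


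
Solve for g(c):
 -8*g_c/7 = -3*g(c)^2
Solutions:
 g(c) = -8/(C1 + 21*c)


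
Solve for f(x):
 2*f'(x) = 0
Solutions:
 f(x) = C1


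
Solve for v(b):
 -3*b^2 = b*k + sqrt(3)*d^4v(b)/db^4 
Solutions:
 v(b) = C1 + C2*b + C3*b^2 + C4*b^3 - sqrt(3)*b^6/360 - sqrt(3)*b^5*k/360


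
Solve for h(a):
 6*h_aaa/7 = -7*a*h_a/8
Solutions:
 h(a) = C1 + Integral(C2*airyai(-42^(2/3)*a/12) + C3*airybi(-42^(2/3)*a/12), a)


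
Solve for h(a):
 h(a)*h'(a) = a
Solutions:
 h(a) = -sqrt(C1 + a^2)
 h(a) = sqrt(C1 + a^2)


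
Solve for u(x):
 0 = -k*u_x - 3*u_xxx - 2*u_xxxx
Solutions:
 u(x) = C1 + C2*exp(-x*((2*k + sqrt((2*k + 1)^2 - 1) + 1)^(1/3) + 1 + (2*k + sqrt((2*k + 1)^2 - 1) + 1)^(-1/3))/2) + C3*exp(x*((2*k + sqrt((2*k + 1)^2 - 1) + 1)^(1/3)/4 - sqrt(3)*I*(2*k + sqrt((2*k + 1)^2 - 1) + 1)^(1/3)/4 - 1/2 - 1/((-1 + sqrt(3)*I)*(2*k + sqrt((2*k + 1)^2 - 1) + 1)^(1/3)))) + C4*exp(x*((2*k + sqrt((2*k + 1)^2 - 1) + 1)^(1/3)/4 + sqrt(3)*I*(2*k + sqrt((2*k + 1)^2 - 1) + 1)^(1/3)/4 - 1/2 + 1/((1 + sqrt(3)*I)*(2*k + sqrt((2*k + 1)^2 - 1) + 1)^(1/3))))


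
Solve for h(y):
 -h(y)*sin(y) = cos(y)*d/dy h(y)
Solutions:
 h(y) = C1*cos(y)


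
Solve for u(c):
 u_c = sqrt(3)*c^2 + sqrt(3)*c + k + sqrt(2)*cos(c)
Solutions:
 u(c) = C1 + sqrt(3)*c^3/3 + sqrt(3)*c^2/2 + c*k + sqrt(2)*sin(c)


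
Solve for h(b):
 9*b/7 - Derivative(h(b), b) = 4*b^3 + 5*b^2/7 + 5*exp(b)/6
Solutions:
 h(b) = C1 - b^4 - 5*b^3/21 + 9*b^2/14 - 5*exp(b)/6


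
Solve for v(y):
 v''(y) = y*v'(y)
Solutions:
 v(y) = C1 + C2*erfi(sqrt(2)*y/2)


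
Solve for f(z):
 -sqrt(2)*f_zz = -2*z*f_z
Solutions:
 f(z) = C1 + C2*erfi(2^(3/4)*z/2)


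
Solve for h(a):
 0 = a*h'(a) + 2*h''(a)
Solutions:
 h(a) = C1 + C2*erf(a/2)


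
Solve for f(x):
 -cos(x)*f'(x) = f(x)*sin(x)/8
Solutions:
 f(x) = C1*cos(x)^(1/8)


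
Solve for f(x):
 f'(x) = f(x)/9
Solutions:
 f(x) = C1*exp(x/9)


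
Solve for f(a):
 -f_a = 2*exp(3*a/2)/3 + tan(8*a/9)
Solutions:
 f(a) = C1 - 4*exp(3*a/2)/9 + 9*log(cos(8*a/9))/8


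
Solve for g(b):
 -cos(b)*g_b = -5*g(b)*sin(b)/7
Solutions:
 g(b) = C1/cos(b)^(5/7)


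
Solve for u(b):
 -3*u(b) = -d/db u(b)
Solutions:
 u(b) = C1*exp(3*b)


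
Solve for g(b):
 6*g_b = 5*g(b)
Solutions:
 g(b) = C1*exp(5*b/6)


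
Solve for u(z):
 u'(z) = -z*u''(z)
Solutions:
 u(z) = C1 + C2*log(z)


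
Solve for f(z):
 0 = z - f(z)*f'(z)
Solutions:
 f(z) = -sqrt(C1 + z^2)
 f(z) = sqrt(C1 + z^2)


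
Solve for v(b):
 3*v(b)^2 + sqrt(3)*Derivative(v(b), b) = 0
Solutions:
 v(b) = 1/(C1 + sqrt(3)*b)


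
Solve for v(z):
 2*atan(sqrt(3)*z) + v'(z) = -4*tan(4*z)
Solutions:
 v(z) = C1 - 2*z*atan(sqrt(3)*z) + sqrt(3)*log(3*z^2 + 1)/3 + log(cos(4*z))


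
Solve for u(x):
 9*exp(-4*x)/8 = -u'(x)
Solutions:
 u(x) = C1 + 9*exp(-4*x)/32


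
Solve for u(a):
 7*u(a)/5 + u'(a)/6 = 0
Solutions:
 u(a) = C1*exp(-42*a/5)


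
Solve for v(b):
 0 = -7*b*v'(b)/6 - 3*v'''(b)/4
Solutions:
 v(b) = C1 + Integral(C2*airyai(-42^(1/3)*b/3) + C3*airybi(-42^(1/3)*b/3), b)


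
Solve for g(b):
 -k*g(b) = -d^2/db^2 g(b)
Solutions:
 g(b) = C1*exp(-b*sqrt(k)) + C2*exp(b*sqrt(k))


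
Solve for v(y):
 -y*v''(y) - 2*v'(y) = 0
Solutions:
 v(y) = C1 + C2/y


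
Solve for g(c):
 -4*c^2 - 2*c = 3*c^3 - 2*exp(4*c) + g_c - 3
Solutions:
 g(c) = C1 - 3*c^4/4 - 4*c^3/3 - c^2 + 3*c + exp(4*c)/2


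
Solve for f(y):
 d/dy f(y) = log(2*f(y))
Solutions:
 -Integral(1/(log(_y) + log(2)), (_y, f(y))) = C1 - y


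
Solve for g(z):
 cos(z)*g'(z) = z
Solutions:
 g(z) = C1 + Integral(z/cos(z), z)


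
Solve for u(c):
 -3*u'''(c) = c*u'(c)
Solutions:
 u(c) = C1 + Integral(C2*airyai(-3^(2/3)*c/3) + C3*airybi(-3^(2/3)*c/3), c)


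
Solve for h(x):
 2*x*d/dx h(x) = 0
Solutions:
 h(x) = C1


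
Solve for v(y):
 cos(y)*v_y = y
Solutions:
 v(y) = C1 + Integral(y/cos(y), y)


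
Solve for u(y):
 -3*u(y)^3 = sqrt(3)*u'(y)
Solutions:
 u(y) = -sqrt(2)*sqrt(-1/(C1 - sqrt(3)*y))/2
 u(y) = sqrt(2)*sqrt(-1/(C1 - sqrt(3)*y))/2


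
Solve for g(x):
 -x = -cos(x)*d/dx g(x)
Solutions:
 g(x) = C1 + Integral(x/cos(x), x)


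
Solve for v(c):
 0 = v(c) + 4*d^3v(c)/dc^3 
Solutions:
 v(c) = C3*exp(-2^(1/3)*c/2) + (C1*sin(2^(1/3)*sqrt(3)*c/4) + C2*cos(2^(1/3)*sqrt(3)*c/4))*exp(2^(1/3)*c/4)


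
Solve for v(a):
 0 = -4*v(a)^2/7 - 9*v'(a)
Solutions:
 v(a) = 63/(C1 + 4*a)


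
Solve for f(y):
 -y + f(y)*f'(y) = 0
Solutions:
 f(y) = -sqrt(C1 + y^2)
 f(y) = sqrt(C1 + y^2)


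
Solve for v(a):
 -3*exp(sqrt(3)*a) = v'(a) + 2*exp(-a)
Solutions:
 v(a) = C1 - sqrt(3)*exp(sqrt(3)*a) + 2*exp(-a)


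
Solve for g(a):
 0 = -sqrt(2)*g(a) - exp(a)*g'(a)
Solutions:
 g(a) = C1*exp(sqrt(2)*exp(-a))


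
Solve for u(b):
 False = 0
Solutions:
 u(b) = C1 - 3*b*asin(b/3)/5 + zoo*b - 3*sqrt(9 - b^2)/5


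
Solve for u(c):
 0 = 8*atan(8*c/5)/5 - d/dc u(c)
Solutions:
 u(c) = C1 + 8*c*atan(8*c/5)/5 - log(64*c^2 + 25)/2


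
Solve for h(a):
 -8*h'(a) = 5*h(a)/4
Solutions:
 h(a) = C1*exp(-5*a/32)


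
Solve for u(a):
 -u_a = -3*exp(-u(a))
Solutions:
 u(a) = log(C1 + 3*a)


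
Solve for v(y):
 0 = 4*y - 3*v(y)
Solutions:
 v(y) = 4*y/3


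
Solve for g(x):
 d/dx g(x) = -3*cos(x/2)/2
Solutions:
 g(x) = C1 - 3*sin(x/2)


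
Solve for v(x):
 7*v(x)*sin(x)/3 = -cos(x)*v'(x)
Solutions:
 v(x) = C1*cos(x)^(7/3)


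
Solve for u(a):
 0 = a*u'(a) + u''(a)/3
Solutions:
 u(a) = C1 + C2*erf(sqrt(6)*a/2)


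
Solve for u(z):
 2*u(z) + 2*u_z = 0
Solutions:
 u(z) = C1*exp(-z)


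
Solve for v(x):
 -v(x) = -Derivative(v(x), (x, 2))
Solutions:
 v(x) = C1*exp(-x) + C2*exp(x)


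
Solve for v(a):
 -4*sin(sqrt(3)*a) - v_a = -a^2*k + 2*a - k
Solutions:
 v(a) = C1 + a^3*k/3 - a^2 + a*k + 4*sqrt(3)*cos(sqrt(3)*a)/3


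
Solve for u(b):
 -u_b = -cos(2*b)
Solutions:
 u(b) = C1 + sin(2*b)/2


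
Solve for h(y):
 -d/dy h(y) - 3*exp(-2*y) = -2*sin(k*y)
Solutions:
 h(y) = C1 + 3*exp(-2*y)/2 - 2*cos(k*y)/k


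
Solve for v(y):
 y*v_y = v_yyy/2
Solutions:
 v(y) = C1 + Integral(C2*airyai(2^(1/3)*y) + C3*airybi(2^(1/3)*y), y)


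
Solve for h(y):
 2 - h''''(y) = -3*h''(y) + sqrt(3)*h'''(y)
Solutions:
 h(y) = C1 + C2*y + C3*exp(y*(-sqrt(3) + sqrt(15))/2) + C4*exp(-y*(sqrt(3) + sqrt(15))/2) - y^2/3


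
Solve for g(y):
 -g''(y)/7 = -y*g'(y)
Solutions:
 g(y) = C1 + C2*erfi(sqrt(14)*y/2)


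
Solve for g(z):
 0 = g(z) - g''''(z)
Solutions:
 g(z) = C1*exp(-z) + C2*exp(z) + C3*sin(z) + C4*cos(z)


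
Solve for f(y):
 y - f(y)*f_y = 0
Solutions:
 f(y) = -sqrt(C1 + y^2)
 f(y) = sqrt(C1 + y^2)


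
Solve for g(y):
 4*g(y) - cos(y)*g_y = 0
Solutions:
 g(y) = C1*(sin(y)^2 + 2*sin(y) + 1)/(sin(y)^2 - 2*sin(y) + 1)


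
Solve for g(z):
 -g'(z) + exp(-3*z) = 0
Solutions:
 g(z) = C1 - exp(-3*z)/3


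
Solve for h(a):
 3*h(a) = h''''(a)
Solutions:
 h(a) = C1*exp(-3^(1/4)*a) + C2*exp(3^(1/4)*a) + C3*sin(3^(1/4)*a) + C4*cos(3^(1/4)*a)


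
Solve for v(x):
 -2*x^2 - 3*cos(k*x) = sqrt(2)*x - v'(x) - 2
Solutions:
 v(x) = C1 + 2*x^3/3 + sqrt(2)*x^2/2 - 2*x + 3*sin(k*x)/k


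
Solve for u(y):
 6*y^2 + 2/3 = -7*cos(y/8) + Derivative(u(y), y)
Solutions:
 u(y) = C1 + 2*y^3 + 2*y/3 + 56*sin(y/8)


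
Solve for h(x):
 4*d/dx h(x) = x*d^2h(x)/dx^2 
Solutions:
 h(x) = C1 + C2*x^5


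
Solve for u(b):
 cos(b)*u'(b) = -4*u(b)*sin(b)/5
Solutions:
 u(b) = C1*cos(b)^(4/5)


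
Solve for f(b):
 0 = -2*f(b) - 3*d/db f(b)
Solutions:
 f(b) = C1*exp(-2*b/3)


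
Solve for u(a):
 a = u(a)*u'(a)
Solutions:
 u(a) = -sqrt(C1 + a^2)
 u(a) = sqrt(C1 + a^2)


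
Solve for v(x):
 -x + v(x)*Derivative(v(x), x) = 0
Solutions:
 v(x) = -sqrt(C1 + x^2)
 v(x) = sqrt(C1 + x^2)


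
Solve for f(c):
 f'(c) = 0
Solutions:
 f(c) = C1


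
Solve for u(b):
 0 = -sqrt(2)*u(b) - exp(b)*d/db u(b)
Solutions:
 u(b) = C1*exp(sqrt(2)*exp(-b))


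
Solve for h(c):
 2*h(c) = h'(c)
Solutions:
 h(c) = C1*exp(2*c)


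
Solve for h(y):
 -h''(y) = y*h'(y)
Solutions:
 h(y) = C1 + C2*erf(sqrt(2)*y/2)


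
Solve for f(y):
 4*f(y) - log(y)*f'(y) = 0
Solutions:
 f(y) = C1*exp(4*li(y))


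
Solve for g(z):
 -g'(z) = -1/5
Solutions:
 g(z) = C1 + z/5


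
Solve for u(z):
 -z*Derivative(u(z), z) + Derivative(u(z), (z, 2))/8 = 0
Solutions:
 u(z) = C1 + C2*erfi(2*z)


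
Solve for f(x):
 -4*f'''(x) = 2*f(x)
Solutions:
 f(x) = C3*exp(-2^(2/3)*x/2) + (C1*sin(2^(2/3)*sqrt(3)*x/4) + C2*cos(2^(2/3)*sqrt(3)*x/4))*exp(2^(2/3)*x/4)


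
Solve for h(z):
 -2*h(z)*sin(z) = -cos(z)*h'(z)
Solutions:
 h(z) = C1/cos(z)^2


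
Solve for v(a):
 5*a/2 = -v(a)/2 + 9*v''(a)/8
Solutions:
 v(a) = C1*exp(-2*a/3) + C2*exp(2*a/3) - 5*a


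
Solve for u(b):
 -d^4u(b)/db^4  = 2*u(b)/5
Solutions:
 u(b) = (C1*sin(10^(3/4)*b/10) + C2*cos(10^(3/4)*b/10))*exp(-10^(3/4)*b/10) + (C3*sin(10^(3/4)*b/10) + C4*cos(10^(3/4)*b/10))*exp(10^(3/4)*b/10)


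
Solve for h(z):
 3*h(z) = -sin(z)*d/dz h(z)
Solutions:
 h(z) = C1*(cos(z) + 1)^(3/2)/(cos(z) - 1)^(3/2)


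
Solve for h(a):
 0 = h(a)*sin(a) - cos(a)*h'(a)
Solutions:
 h(a) = C1/cos(a)


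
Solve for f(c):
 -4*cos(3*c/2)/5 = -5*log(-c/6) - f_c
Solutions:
 f(c) = C1 - 5*c*log(-c) + 5*c + 5*c*log(6) + 8*sin(3*c/2)/15


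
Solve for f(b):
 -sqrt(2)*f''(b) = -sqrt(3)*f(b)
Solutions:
 f(b) = C1*exp(-2^(3/4)*3^(1/4)*b/2) + C2*exp(2^(3/4)*3^(1/4)*b/2)


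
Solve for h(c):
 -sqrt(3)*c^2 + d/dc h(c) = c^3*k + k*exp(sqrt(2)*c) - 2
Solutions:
 h(c) = C1 + c^4*k/4 + sqrt(3)*c^3/3 - 2*c + sqrt(2)*k*exp(sqrt(2)*c)/2


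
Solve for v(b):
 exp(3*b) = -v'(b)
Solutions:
 v(b) = C1 - exp(3*b)/3


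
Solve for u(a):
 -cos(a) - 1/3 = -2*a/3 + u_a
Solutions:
 u(a) = C1 + a^2/3 - a/3 - sin(a)


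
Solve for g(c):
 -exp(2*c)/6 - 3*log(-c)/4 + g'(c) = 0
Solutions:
 g(c) = C1 + 3*c*log(-c)/4 - 3*c/4 + exp(2*c)/12


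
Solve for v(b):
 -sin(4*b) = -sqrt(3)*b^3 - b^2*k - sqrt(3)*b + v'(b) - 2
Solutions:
 v(b) = C1 + sqrt(3)*b^4/4 + b^3*k/3 + sqrt(3)*b^2/2 + 2*b + cos(4*b)/4


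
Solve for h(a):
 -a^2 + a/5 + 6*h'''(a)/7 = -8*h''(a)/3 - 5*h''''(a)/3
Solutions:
 h(a) = C1 + C2*a + a^4/32 - 59*a^3/1120 - 5757*a^2/31360 + (C3*sin(sqrt(1879)*a/35) + C4*cos(sqrt(1879)*a/35))*exp(-9*a/35)


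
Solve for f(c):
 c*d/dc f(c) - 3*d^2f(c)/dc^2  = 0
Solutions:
 f(c) = C1 + C2*erfi(sqrt(6)*c/6)


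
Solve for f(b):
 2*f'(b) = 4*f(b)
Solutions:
 f(b) = C1*exp(2*b)


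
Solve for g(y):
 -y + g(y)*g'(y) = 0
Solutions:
 g(y) = -sqrt(C1 + y^2)
 g(y) = sqrt(C1 + y^2)


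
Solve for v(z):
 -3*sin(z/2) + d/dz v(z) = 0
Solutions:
 v(z) = C1 - 6*cos(z/2)


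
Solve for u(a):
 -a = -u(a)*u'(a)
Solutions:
 u(a) = -sqrt(C1 + a^2)
 u(a) = sqrt(C1 + a^2)


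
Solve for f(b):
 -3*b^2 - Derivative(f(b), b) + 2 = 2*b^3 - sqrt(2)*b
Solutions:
 f(b) = C1 - b^4/2 - b^3 + sqrt(2)*b^2/2 + 2*b


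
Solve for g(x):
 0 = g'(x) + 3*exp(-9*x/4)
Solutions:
 g(x) = C1 + 4*exp(-9*x/4)/3


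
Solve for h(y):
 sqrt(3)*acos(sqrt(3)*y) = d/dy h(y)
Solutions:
 h(y) = C1 + sqrt(3)*(y*acos(sqrt(3)*y) - sqrt(3)*sqrt(1 - 3*y^2)/3)


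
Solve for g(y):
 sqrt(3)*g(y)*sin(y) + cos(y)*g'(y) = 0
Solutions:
 g(y) = C1*cos(y)^(sqrt(3))


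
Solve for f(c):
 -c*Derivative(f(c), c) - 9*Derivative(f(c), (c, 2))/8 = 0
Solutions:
 f(c) = C1 + C2*erf(2*c/3)


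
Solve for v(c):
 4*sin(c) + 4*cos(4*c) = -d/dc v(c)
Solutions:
 v(c) = C1 - sin(4*c) + 4*cos(c)


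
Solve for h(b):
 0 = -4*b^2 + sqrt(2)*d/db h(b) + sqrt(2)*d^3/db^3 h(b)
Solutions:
 h(b) = C1 + C2*sin(b) + C3*cos(b) + 2*sqrt(2)*b^3/3 - 4*sqrt(2)*b


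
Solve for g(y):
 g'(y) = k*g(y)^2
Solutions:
 g(y) = -1/(C1 + k*y)


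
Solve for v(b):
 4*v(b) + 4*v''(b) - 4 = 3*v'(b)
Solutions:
 v(b) = (C1*sin(sqrt(55)*b/8) + C2*cos(sqrt(55)*b/8))*exp(3*b/8) + 1


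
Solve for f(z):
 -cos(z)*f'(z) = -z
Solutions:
 f(z) = C1 + Integral(z/cos(z), z)


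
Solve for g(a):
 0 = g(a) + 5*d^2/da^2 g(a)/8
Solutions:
 g(a) = C1*sin(2*sqrt(10)*a/5) + C2*cos(2*sqrt(10)*a/5)


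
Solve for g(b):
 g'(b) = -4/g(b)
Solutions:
 g(b) = -sqrt(C1 - 8*b)
 g(b) = sqrt(C1 - 8*b)


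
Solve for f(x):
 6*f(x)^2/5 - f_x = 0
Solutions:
 f(x) = -5/(C1 + 6*x)


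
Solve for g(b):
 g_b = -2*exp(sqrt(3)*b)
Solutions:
 g(b) = C1 - 2*sqrt(3)*exp(sqrt(3)*b)/3


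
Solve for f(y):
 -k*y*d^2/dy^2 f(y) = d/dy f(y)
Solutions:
 f(y) = C1 + y^(((re(k) - 1)*re(k) + im(k)^2)/(re(k)^2 + im(k)^2))*(C2*sin(log(y)*Abs(im(k))/(re(k)^2 + im(k)^2)) + C3*cos(log(y)*im(k)/(re(k)^2 + im(k)^2)))


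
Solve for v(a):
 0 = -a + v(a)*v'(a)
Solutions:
 v(a) = -sqrt(C1 + a^2)
 v(a) = sqrt(C1 + a^2)


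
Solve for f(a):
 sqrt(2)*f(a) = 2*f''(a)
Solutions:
 f(a) = C1*exp(-2^(3/4)*a/2) + C2*exp(2^(3/4)*a/2)


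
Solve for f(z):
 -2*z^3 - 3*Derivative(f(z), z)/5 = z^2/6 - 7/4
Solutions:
 f(z) = C1 - 5*z^4/6 - 5*z^3/54 + 35*z/12


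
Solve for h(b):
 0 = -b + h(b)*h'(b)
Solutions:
 h(b) = -sqrt(C1 + b^2)
 h(b) = sqrt(C1 + b^2)


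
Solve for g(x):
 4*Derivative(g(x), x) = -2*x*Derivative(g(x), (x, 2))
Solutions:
 g(x) = C1 + C2/x


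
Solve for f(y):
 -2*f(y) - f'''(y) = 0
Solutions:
 f(y) = C3*exp(-2^(1/3)*y) + (C1*sin(2^(1/3)*sqrt(3)*y/2) + C2*cos(2^(1/3)*sqrt(3)*y/2))*exp(2^(1/3)*y/2)


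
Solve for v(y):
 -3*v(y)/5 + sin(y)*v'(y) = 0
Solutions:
 v(y) = C1*(cos(y) - 1)^(3/10)/(cos(y) + 1)^(3/10)


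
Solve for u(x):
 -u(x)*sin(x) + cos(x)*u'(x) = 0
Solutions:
 u(x) = C1/cos(x)


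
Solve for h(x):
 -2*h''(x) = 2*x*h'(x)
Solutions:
 h(x) = C1 + C2*erf(sqrt(2)*x/2)


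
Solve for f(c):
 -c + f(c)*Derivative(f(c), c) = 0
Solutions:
 f(c) = -sqrt(C1 + c^2)
 f(c) = sqrt(C1 + c^2)


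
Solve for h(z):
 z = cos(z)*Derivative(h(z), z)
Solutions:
 h(z) = C1 + Integral(z/cos(z), z)


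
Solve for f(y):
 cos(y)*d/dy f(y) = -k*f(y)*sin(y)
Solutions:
 f(y) = C1*exp(k*log(cos(y)))


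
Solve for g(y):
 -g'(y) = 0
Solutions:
 g(y) = C1


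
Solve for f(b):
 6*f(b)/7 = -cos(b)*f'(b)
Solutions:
 f(b) = C1*(sin(b) - 1)^(3/7)/(sin(b) + 1)^(3/7)


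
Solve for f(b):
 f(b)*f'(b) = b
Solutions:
 f(b) = -sqrt(C1 + b^2)
 f(b) = sqrt(C1 + b^2)


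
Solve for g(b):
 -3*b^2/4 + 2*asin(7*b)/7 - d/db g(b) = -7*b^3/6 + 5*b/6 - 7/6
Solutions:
 g(b) = C1 + 7*b^4/24 - b^3/4 - 5*b^2/12 + 2*b*asin(7*b)/7 + 7*b/6 + 2*sqrt(1 - 49*b^2)/49


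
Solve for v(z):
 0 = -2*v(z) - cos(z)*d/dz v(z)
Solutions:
 v(z) = C1*(sin(z) - 1)/(sin(z) + 1)


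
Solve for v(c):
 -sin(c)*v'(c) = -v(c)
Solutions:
 v(c) = C1*sqrt(cos(c) - 1)/sqrt(cos(c) + 1)


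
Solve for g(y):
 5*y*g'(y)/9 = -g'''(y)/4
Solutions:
 g(y) = C1 + Integral(C2*airyai(-60^(1/3)*y/3) + C3*airybi(-60^(1/3)*y/3), y)


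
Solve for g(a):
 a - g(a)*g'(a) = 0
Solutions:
 g(a) = -sqrt(C1 + a^2)
 g(a) = sqrt(C1 + a^2)


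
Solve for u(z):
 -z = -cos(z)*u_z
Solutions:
 u(z) = C1 + Integral(z/cos(z), z)


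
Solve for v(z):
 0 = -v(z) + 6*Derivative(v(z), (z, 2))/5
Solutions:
 v(z) = C1*exp(-sqrt(30)*z/6) + C2*exp(sqrt(30)*z/6)


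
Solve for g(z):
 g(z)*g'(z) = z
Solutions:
 g(z) = -sqrt(C1 + z^2)
 g(z) = sqrt(C1 + z^2)


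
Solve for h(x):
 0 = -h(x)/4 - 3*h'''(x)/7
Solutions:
 h(x) = C3*exp(x*(-126^(1/3) + 3*14^(1/3)*3^(2/3))/24)*sin(14^(1/3)*3^(1/6)*x/4) + C4*exp(x*(-126^(1/3) + 3*14^(1/3)*3^(2/3))/24)*cos(14^(1/3)*3^(1/6)*x/4) + C5*exp(-x*(126^(1/3) + 3*14^(1/3)*3^(2/3))/24) + (C1*sin(14^(1/3)*3^(1/6)*x/4) + C2*cos(14^(1/3)*3^(1/6)*x/4))*exp(126^(1/3)*x/12)


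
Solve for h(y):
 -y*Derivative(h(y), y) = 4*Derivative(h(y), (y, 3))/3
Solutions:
 h(y) = C1 + Integral(C2*airyai(-6^(1/3)*y/2) + C3*airybi(-6^(1/3)*y/2), y)


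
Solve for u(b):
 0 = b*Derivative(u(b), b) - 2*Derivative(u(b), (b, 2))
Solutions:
 u(b) = C1 + C2*erfi(b/2)


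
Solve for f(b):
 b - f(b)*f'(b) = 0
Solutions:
 f(b) = -sqrt(C1 + b^2)
 f(b) = sqrt(C1 + b^2)


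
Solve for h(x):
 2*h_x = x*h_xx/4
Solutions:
 h(x) = C1 + C2*x^9


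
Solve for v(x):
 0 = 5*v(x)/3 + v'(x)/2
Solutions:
 v(x) = C1*exp(-10*x/3)


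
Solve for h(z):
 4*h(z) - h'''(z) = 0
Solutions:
 h(z) = C3*exp(2^(2/3)*z) + (C1*sin(2^(2/3)*sqrt(3)*z/2) + C2*cos(2^(2/3)*sqrt(3)*z/2))*exp(-2^(2/3)*z/2)


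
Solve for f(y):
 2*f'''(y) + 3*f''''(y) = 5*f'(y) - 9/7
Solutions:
 f(y) = C1 + C4*exp(y) + 9*y/35 + (C2*sin(sqrt(35)*y/6) + C3*cos(sqrt(35)*y/6))*exp(-5*y/6)


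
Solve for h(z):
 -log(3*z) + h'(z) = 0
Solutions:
 h(z) = C1 + z*log(z) - z + z*log(3)


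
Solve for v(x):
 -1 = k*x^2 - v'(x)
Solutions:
 v(x) = C1 + k*x^3/3 + x


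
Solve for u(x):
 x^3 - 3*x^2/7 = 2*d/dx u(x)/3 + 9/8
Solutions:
 u(x) = C1 + 3*x^4/8 - 3*x^3/14 - 27*x/16


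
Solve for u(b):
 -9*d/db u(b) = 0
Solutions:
 u(b) = C1


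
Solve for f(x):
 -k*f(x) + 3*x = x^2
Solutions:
 f(x) = x*(3 - x)/k


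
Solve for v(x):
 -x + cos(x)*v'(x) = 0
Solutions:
 v(x) = C1 + Integral(x/cos(x), x)


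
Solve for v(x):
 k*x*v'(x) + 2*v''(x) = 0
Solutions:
 v(x) = Piecewise((-sqrt(pi)*C1*erf(sqrt(k)*x/2)/sqrt(k) - C2, (k > 0) | (k < 0)), (-C1*x - C2, True))


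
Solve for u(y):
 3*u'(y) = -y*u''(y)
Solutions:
 u(y) = C1 + C2/y^2
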